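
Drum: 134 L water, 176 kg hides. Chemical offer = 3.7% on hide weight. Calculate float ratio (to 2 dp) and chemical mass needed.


Float ratio = 0.76
Chemical needed = 6.512 kg


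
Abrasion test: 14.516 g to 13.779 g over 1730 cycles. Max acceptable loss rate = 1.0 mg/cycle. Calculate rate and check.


Rate = 0.426 mg/cycle
Passes: Yes

Loss = 14.516 - 13.779 = 0.737 g
Rate = 0.737 g / 1730 cycles x 1000 = 0.426 mg/cycle
Max = 1.0 mg/cycle
Passes: Yes


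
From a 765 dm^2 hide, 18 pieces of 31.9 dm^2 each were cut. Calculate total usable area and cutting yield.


Usable area = 574.2 dm^2
Yield = 75.1%

Total usable = 18 x 31.9 = 574.2 dm^2
Yield = 574.2 / 765 x 100 = 75.1%


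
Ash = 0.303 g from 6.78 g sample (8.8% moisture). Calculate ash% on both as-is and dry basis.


As-is ash% = 0.303 / 6.78 x 100 = 4.47%
Dry mass = 6.78 x (100 - 8.8) / 100 = 6.18336 g
Dry-basis ash% = 0.303 / 6.18336 x 100 = 4.90%


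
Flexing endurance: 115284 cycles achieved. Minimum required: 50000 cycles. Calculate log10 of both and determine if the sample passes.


log10(115284) = 5.06
log10(50000) = 4.70
Passes: Yes


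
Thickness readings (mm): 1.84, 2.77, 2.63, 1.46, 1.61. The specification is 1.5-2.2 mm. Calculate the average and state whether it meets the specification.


Average = 2.06 mm
Within specification: Yes

Sum = 10.31
Average = 10.31 / 5 = 2.06 mm
Specification range: 1.5 to 2.2 mm
Within spec: Yes


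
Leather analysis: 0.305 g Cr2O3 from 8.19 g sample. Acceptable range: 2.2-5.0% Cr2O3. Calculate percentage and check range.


Cr2O3% = 0.305 / 8.19 x 100 = 3.72%
Acceptable range: 2.2 to 5.0%
Within range: Yes


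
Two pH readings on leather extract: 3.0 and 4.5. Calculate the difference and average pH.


Difference = |3.0 - 4.5| = 1.5
Average = (3.0 + 4.5) / 2 = 3.75


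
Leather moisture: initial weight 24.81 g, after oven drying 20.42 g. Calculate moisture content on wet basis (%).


17.7%

Moisture = 24.81 - 20.42 = 4.39 g
MC = 4.39 / 24.81 x 100 = 17.7%


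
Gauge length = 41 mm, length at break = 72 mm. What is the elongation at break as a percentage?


Extension = 72 - 41 = 31 mm
Elongation = 31 / 41 x 100 = 75.6%


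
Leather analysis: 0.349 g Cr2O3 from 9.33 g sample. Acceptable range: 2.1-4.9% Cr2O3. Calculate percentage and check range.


Cr2O3% = 0.349 / 9.33 x 100 = 3.74%
Acceptable range: 2.1 to 4.9%
Within range: Yes


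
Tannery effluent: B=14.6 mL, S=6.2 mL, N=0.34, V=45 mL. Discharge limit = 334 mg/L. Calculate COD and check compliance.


COD = 507.7 mg/L
Compliant: No

COD = (14.6 - 6.2) x 0.34 x 8000 / 45 = 507.7 mg/L
Limit: 334 mg/L
Compliant: No


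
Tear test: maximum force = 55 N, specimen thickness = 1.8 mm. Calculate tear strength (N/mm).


30.6 N/mm

Tear strength = force / thickness
Tear = 55 / 1.8 = 30.6 N/mm


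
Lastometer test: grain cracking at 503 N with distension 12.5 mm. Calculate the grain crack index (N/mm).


40.2 N/mm


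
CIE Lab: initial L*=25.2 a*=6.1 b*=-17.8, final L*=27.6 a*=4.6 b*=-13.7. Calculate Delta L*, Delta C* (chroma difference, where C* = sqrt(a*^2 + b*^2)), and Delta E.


Delta L* = 2.4
Delta C* = -4.36
Delta E = 4.98

Delta L* = 27.6 - 25.2 = 2.4
C1* = sqrt((6.1)^2 + (-17.8)^2) = 18.816
C2* = sqrt((4.6)^2 + (-13.7)^2) = 14.452
Delta C* = 14.452 - 18.816 = -4.36
Delta E = sqrt((2.4)^2 + (-1.5)^2 + (4.1)^2) = 4.98


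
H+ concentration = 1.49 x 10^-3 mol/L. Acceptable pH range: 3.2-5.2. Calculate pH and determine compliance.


pH = -log10(1.49 x 10^-3) = 2.83
Range: 3.2 to 5.2
Compliant: No


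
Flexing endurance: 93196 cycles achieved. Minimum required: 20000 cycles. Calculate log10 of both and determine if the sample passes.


log10(93196) = 4.97
log10(20000) = 4.30
Passes: Yes


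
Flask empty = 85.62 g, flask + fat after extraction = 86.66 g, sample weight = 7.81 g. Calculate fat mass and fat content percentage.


Fat mass = 86.66 - 85.62 = 1.04 g
Fat% = 1.04 / 7.81 x 100 = 13.3%


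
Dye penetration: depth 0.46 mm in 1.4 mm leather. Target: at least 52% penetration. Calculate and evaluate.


Penetration = 0.46 / 1.4 x 100 = 32.9%
Target: 52%
Meets target: No


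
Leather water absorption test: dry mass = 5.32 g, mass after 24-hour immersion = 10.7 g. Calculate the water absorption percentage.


101.1%

Water absorbed = 10.7 - 5.32 = 5.38 g
WA% = 5.38 / 5.32 x 100 = 101.1%


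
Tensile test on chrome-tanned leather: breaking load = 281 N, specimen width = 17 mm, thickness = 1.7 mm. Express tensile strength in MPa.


Cross-section = 17 x 1.7 = 28.9 mm^2
TS = 281 / 28.9 = 9.72 MPa
(1 N/mm^2 = 1 MPa)


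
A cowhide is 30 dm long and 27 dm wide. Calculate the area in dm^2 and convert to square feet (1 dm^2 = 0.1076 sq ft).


Area = 30 x 27 = 810 dm^2
Conversion: 810 x 0.1076 = 87.16 sq ft


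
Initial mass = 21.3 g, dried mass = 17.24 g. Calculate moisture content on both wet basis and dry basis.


Moisture lost = 21.3 - 17.24 = 4.06 g
Wet basis MC = 4.06 / 21.3 x 100 = 19.1%
Dry basis MC = 4.06 / 17.24 x 100 = 23.5%


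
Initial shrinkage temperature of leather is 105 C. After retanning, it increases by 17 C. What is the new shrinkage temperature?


New Ts = 105 + 17 = 122 C


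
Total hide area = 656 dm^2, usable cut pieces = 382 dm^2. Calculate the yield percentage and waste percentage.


Yield = 58.2%
Waste = 41.8%


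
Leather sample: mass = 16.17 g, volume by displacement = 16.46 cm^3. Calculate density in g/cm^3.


Density = mass / volume
Density = 16.17 / 16.46 = 0.982 g/cm^3


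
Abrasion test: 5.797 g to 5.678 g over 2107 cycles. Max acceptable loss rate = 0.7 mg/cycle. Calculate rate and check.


Loss = 5.797 - 5.678 = 0.119 g
Rate = 0.119 g / 2107 cycles x 1000 = 0.056 mg/cycle
Max = 0.7 mg/cycle
Passes: Yes


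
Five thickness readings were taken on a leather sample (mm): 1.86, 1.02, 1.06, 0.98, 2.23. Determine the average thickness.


Sum = 1.86 + 1.02 + 1.06 + 0.98 + 2.23 = 7.15
Average = 7.15 / 5 = 1.43 mm


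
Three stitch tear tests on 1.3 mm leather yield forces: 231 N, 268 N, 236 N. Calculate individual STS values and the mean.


STS1 = 231 / 1.3 = 177.7 N/mm
STS2 = 268 / 1.3 = 206.2 N/mm
STS3 = 236 / 1.3 = 181.5 N/mm
Mean = (177.7 + 206.2 + 181.5) / 3 = 188.5 N/mm


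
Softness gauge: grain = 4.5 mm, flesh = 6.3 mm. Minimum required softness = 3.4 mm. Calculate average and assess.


Average softness = 5.40 mm
Meets requirement: Yes

Average = (4.5 + 6.3) / 2 = 5.40 mm
Minimum = 3.4 mm
Meets requirement: Yes


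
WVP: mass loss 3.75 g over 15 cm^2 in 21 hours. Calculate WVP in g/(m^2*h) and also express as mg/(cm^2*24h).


WVP = 3.75 / (15 x 21) x 10000 = 119.05 g/(m^2*h)
Mass loss in mg = 3.75 x 1000 = 3750 mg
Per cm^2 per 24h in mg: 3750 x 24 / (15 x 21) = 90000 / 315 = 285.71 mg/(cm^2*24h)


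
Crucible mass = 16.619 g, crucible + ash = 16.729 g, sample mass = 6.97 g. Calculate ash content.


Ash mass = 16.729 - 16.619 = 0.110 g
Ash% = 0.110 / 6.97 x 100 = 1.58%


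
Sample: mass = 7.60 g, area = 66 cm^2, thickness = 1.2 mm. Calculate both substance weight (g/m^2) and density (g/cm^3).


SW = 7.60 / 66 x 10000 = 1151.5 g/m^2
Volume = 66 x 1.2 / 10 = 7.92 cm^3
Density = 7.60 / 7.92 = 0.960 g/cm^3


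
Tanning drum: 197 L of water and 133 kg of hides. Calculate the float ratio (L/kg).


Float ratio = water / hide weight
Ratio = 197 / 133 = 1.5


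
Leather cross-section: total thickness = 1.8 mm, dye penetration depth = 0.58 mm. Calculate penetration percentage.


32.2%


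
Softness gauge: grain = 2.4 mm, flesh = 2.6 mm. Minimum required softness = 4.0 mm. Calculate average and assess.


Average softness = 2.50 mm
Meets requirement: No

Average = (2.4 + 2.6) / 2 = 2.50 mm
Minimum = 4.0 mm
Meets requirement: No


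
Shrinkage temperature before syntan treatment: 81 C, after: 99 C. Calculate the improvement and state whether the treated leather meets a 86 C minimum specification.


Improvement = 99 - 81 = 18 C
Spec check: 99 C >= 86 C? Yes


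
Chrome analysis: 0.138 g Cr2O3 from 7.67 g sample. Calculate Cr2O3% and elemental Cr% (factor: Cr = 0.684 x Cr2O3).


Cr2O3 = 1.80%
Cr = 1.23%


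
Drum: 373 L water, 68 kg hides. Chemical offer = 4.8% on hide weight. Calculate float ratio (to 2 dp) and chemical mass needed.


Float ratio = 373 / 68 = 5.49
Chemical = 68 x 4.8 / 100 = 3.264 kg


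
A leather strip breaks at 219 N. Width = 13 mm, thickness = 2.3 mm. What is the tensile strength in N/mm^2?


Cross-sectional area = 13 x 2.3 = 29.9 mm^2
Tensile strength = 219 / 29.9 = 7.32 N/mm^2


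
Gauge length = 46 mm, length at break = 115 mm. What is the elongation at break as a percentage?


150.0%


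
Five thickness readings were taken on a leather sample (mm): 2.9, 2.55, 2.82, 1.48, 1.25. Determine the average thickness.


Sum = 2.9 + 2.55 + 2.82 + 1.48 + 1.25 = 11.00
Average = 11.00 / 5 = 2.20 mm


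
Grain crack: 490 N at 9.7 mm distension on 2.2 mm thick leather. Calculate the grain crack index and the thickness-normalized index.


Crack index = 490 / 9.7 = 50.5 N/mm
Normalized = 50.5 / 2.2 = 23.0 N/mm per mm


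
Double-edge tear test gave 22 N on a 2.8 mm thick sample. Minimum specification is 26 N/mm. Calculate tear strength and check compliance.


Tear strength = 7.9 N/mm
Compliant: No


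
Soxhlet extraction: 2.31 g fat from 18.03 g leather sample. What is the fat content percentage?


12.8%

Fat content = 2.31 / 18.03 x 100
Fat = 12.8%


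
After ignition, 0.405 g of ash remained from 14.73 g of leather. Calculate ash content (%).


2.75%


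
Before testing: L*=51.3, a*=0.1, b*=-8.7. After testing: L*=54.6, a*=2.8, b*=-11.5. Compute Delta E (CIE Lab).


Delta E = 5.10


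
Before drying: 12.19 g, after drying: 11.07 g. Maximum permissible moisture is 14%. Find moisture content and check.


MC = (12.19 - 11.07) / 12.19 x 100 = 9.2%
Maximum: 14%
Acceptable: Yes


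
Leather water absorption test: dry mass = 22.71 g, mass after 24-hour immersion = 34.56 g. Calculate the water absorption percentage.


52.2%

Water absorbed = 34.56 - 22.71 = 11.85 g
WA% = 11.85 / 22.71 x 100 = 52.2%


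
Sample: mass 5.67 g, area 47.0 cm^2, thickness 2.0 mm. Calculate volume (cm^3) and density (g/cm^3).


Thickness in cm = 2.0 / 10 = 0.20 cm
Volume = 47.0 x 0.20 = 9.400 cm^3
Density = 5.67 / 9.400 = 0.603 g/cm^3


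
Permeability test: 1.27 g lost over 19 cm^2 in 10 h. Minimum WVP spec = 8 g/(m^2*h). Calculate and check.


WVP = 1.27 / (19 x 10) x 10000 = 66.84 g/(m^2*h)
Minimum: 8 g/(m^2*h)
Meets spec: Yes


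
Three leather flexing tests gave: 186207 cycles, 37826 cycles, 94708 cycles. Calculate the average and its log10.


Average = (186207 + 37826 + 94708) / 3 = 106247 cycles
log10(106247) = 5.03


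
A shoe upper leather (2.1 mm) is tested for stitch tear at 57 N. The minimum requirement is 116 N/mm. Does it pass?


STS = 57 / 2.1 = 27.1 N/mm
Minimum required: 116 N/mm
Passes: No


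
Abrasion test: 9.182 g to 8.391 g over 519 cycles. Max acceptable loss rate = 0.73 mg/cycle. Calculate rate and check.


Rate = 1.524 mg/cycle
Passes: No

Loss = 9.182 - 8.391 = 0.791 g
Rate = 0.791 g / 519 cycles x 1000 = 1.524 mg/cycle
Max = 0.73 mg/cycle
Passes: No


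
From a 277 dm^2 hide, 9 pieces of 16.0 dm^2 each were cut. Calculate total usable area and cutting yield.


Usable area = 144.0 dm^2
Yield = 52.0%

Total usable = 9 x 16.0 = 144.0 dm^2
Yield = 144.0 / 277 x 100 = 52.0%


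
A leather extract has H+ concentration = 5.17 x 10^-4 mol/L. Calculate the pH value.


pH = 3.29

pH = -log10[H+]
pH = -log10(5.17 x 10^-4) = 3.29


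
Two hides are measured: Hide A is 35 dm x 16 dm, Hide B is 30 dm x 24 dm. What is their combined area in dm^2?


Hide A area = 35 x 16 = 560 dm^2
Hide B area = 30 x 24 = 720 dm^2
Total = 560 + 720 = 1280 dm^2


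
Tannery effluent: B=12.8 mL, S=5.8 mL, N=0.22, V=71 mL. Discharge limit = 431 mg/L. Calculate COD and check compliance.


COD = (12.8 - 5.8) x 0.22 x 8000 / 71 = 173.5 mg/L
Limit: 431 mg/L
Compliant: Yes


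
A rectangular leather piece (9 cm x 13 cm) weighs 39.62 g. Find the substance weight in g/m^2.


Area = 9 x 13 = 117 cm^2
SW = 39.62 / 117 x 10000 = 3386.3 g/m^2


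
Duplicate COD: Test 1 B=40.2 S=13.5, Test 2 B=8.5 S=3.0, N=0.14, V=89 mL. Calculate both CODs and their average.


COD1 = (40.2 - 13.5) x 0.14 x 8000 / 89 = 336.0 mg/L
COD2 = (8.5 - 3.0) x 0.14 x 8000 / 89 = 69.2 mg/L
Average = (336.0 + 69.2) / 2 = 202.6 mg/L


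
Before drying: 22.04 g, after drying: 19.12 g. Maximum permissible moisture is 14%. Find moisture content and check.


MC = (22.04 - 19.12) / 22.04 x 100 = 13.2%
Maximum: 14%
Acceptable: Yes


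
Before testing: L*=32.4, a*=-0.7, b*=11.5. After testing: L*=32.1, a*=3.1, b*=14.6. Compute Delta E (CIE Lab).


Delta E = 4.91


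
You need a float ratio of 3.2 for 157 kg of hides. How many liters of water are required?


Water = hide weight x target ratio
Water = 157 x 3.2 = 502.4 L


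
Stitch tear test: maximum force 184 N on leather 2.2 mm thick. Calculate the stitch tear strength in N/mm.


Stitch tear strength = force / thickness
STS = 184 / 2.2 = 83.6 N/mm


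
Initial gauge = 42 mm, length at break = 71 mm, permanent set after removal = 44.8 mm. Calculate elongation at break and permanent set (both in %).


Elongation at break = 69.0%
Permanent set = 6.7%

Elongation at break = (71 - 42) / 42 x 100 = 69.0%
Permanent set = (44.8 - 42) / 42 x 100 = 6.7%


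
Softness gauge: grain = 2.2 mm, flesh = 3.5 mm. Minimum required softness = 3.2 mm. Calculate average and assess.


Average = (2.2 + 3.5) / 2 = 2.85 mm
Minimum = 3.2 mm
Meets requirement: No


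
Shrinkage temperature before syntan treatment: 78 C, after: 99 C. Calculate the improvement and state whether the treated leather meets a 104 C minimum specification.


Improvement = 21 C
Meets 104 C spec: No

Improvement = 99 - 78 = 21 C
Spec check: 99 C >= 104 C? No


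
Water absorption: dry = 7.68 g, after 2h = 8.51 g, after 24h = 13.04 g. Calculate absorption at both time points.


2h absorption = 10.8%
24h absorption = 69.8%


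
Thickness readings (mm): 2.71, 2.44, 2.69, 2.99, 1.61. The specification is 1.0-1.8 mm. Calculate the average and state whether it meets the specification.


Average = 2.49 mm
Within specification: No

Sum = 12.44
Average = 12.44 / 5 = 2.49 mm
Specification range: 1.0 to 1.8 mm
Within spec: No


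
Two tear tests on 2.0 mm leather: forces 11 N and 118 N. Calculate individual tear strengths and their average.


Tear 1 = 5.5 N/mm
Tear 2 = 59.0 N/mm
Average = 32.3 N/mm

Tear 1 = 11 / 2.0 = 5.5 N/mm
Tear 2 = 118 / 2.0 = 59.0 N/mm
Average = (5.5 + 59.0) / 2 = 32.3 N/mm


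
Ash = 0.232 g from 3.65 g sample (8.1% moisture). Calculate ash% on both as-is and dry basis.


As-is ash% = 0.232 / 3.65 x 100 = 6.36%
Dry mass = 3.65 x (100 - 8.1) / 100 = 3.35435 g
Dry-basis ash% = 0.232 / 3.35435 x 100 = 6.92%


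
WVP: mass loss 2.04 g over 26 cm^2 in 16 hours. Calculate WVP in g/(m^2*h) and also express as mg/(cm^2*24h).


WVP = 2.04 / (26 x 16) x 10000 = 49.04 g/(m^2*h)
Mass loss in mg = 2.04 x 1000 = 2040 mg
Per cm^2 per 24h in mg: 2040 x 24 / (26 x 16) = 48960 / 416 = 117.69 mg/(cm^2*24h)


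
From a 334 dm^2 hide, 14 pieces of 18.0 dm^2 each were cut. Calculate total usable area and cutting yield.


Usable area = 252.0 dm^2
Yield = 75.4%


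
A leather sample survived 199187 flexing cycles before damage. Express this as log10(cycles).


log10(199187) = 5.30


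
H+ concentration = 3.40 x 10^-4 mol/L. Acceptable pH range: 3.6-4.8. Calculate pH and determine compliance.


pH = 3.47
Compliant: No


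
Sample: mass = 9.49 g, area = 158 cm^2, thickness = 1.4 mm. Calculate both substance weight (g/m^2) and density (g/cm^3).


SW = 9.49 / 158 x 10000 = 600.6 g/m^2
Volume = 158 x 1.4 / 10 = 22.12 cm^3
Density = 9.49 / 22.12 = 0.429 g/cm^3


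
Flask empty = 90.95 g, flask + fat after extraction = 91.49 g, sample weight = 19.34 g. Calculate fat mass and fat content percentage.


Fat mass = 0.54 g
Fat content = 2.8%

Fat mass = 91.49 - 90.95 = 0.54 g
Fat% = 0.54 / 19.34 x 100 = 2.8%


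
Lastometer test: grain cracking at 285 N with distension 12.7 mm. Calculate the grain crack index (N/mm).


22.4 N/mm

Grain crack index = force / distension
Index = 285 / 12.7 = 22.4 N/mm


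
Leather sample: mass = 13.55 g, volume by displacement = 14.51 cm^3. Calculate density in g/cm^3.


0.934 g/cm^3

Density = mass / volume
Density = 13.55 / 14.51 = 0.934 g/cm^3


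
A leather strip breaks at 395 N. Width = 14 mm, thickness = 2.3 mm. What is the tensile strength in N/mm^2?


12.27 N/mm^2

Cross-sectional area = 14 x 2.3 = 32.2 mm^2
Tensile strength = 395 / 32.2 = 12.27 N/mm^2


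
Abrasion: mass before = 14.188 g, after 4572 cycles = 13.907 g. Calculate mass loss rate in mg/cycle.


0.061 mg/cycle


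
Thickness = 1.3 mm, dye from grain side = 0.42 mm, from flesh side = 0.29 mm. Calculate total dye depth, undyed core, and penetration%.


Total dyed = 0.71 mm
Undyed core = 0.59 mm
Penetration = 54.6%

Total dyed = 0.42 + 0.29 = 0.71 mm
Undyed core = 1.3 - 0.71 = 0.59 mm
Penetration = 0.71 / 1.3 x 100 = 54.6%


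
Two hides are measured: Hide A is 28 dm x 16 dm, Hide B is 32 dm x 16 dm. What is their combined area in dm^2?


Hide A area = 28 x 16 = 448 dm^2
Hide B area = 32 x 16 = 512 dm^2
Total = 448 + 512 = 960 dm^2


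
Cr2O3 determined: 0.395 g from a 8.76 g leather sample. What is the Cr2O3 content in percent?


4.51%

Cr2O3% = 0.395 / 8.76 x 100
Cr2O3% = 4.51%


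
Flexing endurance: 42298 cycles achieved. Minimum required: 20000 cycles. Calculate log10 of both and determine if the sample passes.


log10(42298) = 4.63
log10(20000) = 4.30
Passes: Yes


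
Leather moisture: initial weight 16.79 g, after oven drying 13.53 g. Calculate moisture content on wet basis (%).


Moisture = 16.79 - 13.53 = 3.26 g
MC = 3.26 / 16.79 x 100 = 19.4%


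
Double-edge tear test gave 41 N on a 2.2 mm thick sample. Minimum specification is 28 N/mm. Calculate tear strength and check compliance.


Tear strength = 18.6 N/mm
Compliant: No

Tear strength = 41 / 2.2 = 18.6 N/mm
Required minimum = 28 N/mm
Compliant: No


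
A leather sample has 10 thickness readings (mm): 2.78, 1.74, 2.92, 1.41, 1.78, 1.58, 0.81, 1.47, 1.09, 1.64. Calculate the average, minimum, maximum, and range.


Sum = 17.22
Average = 17.22 / 10 = 1.72 mm
Minimum = 0.81 mm
Maximum = 2.92 mm
Range = 2.92 - 0.81 = 2.11 mm


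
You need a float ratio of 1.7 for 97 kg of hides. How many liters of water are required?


Water = hide weight x target ratio
Water = 97 x 1.7 = 164.9 L


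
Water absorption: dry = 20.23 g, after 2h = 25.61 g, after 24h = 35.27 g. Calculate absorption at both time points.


2h absorption = 26.6%
24h absorption = 74.3%


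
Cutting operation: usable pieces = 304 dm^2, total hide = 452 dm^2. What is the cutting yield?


67.3%


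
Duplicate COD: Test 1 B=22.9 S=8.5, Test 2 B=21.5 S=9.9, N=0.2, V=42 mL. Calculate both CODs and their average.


COD1 = 548.6 mg/L
COD2 = 441.9 mg/L
Average = 495.3 mg/L


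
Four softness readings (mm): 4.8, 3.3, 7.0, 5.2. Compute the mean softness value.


Sum = 4.8 + 3.3 + 7.0 + 5.2
Mean = 20.3 / 4 = 5.08 mm


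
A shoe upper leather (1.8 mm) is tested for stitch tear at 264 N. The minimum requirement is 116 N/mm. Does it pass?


STS = 264 / 1.8 = 146.7 N/mm
Minimum required: 116 N/mm
Passes: Yes


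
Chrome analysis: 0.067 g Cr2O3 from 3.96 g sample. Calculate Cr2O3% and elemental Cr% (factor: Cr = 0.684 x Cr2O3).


Cr2O3% = 0.067 / 3.96 x 100 = 1.69%
Cr% = 1.69 x 0.684 = 1.16%


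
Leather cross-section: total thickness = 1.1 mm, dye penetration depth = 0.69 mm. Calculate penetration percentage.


Penetration% = 0.69 / 1.1 x 100
Penetration = 62.7%


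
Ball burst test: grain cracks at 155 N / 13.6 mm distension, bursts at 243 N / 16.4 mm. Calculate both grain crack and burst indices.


Crack index = 11.4 N/mm
Burst index = 14.8 N/mm


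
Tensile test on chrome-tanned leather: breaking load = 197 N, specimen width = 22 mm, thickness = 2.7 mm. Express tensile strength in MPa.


3.32 MPa


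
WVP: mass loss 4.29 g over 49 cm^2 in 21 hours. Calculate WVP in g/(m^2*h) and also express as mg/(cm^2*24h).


WVP = 4.29 / (49 x 21) x 10000 = 41.69 g/(m^2*h)
Mass loss in mg = 4.29 x 1000 = 4290 mg
Per cm^2 per 24h in mg: 4290 x 24 / (49 x 21) = 102960 / 1029 = 100.06 mg/(cm^2*24h)


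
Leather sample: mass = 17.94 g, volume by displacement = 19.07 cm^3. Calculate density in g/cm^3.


0.941 g/cm^3

Density = mass / volume
Density = 17.94 / 19.07 = 0.941 g/cm^3


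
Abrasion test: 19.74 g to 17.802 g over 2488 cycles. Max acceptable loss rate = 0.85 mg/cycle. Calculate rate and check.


Rate = 0.779 mg/cycle
Passes: Yes

Loss = 19.74 - 17.802 = 1.938 g
Rate = 1.938 g / 2488 cycles x 1000 = 0.779 mg/cycle
Max = 0.85 mg/cycle
Passes: Yes


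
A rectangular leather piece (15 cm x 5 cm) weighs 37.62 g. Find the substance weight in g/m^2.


Area = 15 x 5 = 75 cm^2
SW = 37.62 / 75 x 10000 = 5016.0 g/m^2


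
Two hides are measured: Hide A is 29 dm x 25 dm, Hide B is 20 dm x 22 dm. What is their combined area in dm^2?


Hide A area = 29 x 25 = 725 dm^2
Hide B area = 20 x 22 = 440 dm^2
Total = 725 + 440 = 1165 dm^2


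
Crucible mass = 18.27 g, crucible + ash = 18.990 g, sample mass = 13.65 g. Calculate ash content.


Ash mass = 18.990 - 18.27 = 0.720 g
Ash% = 0.720 / 13.65 x 100 = 5.27%


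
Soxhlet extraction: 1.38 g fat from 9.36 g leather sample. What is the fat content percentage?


Fat content = 1.38 / 9.36 x 100
Fat = 14.7%


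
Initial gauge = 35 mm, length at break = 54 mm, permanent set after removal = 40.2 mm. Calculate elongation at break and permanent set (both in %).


Elongation at break = 54.3%
Permanent set = 14.9%

Elongation at break = (54 - 35) / 35 x 100 = 54.3%
Permanent set = (40.2 - 35) / 35 x 100 = 14.9%


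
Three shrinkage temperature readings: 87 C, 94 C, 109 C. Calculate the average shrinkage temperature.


96.7 C

Average = (87 + 94 + 109) / 3
Average = 290 / 3 = 96.7 C


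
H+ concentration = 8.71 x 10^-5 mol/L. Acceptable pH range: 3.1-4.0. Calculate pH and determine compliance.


pH = 4.06
Compliant: No


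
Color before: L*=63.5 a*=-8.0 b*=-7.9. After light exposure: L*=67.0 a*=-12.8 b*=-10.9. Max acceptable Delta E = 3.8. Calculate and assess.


dL = 3.5, da = -4.8, db = -3.0
dE = sqrt((3.5)^2 + (-4.8)^2 + (-3.0)^2) = 6.66
Max = 3.8
Passes: No


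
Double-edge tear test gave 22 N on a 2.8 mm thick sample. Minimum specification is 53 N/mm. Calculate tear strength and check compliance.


Tear strength = 7.9 N/mm
Compliant: No


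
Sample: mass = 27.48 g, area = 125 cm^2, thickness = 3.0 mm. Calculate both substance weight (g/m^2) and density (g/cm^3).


Substance weight = 2198.4 g/m^2
Density = 0.733 g/cm^3

SW = 27.48 / 125 x 10000 = 2198.4 g/m^2
Volume = 125 x 3.0 / 10 = 37.50 cm^3
Density = 27.48 / 37.50 = 0.733 g/cm^3


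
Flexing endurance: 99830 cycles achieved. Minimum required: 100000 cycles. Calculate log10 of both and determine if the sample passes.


Achieved: log10 = 5.00
Required: log10 = 5.00
Passes: No

log10(99830) = 5.00
log10(100000) = 5.00
Passes: No


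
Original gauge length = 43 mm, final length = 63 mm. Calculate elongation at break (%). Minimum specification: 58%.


Elongation = 46.5%
Meets spec: No

Extension = 63 - 43 = 20 mm
Elongation = 20 / 43 x 100 = 46.5%
Minimum required: 58%
Meets specification: No


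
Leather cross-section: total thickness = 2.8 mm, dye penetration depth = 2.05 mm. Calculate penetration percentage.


Penetration% = 2.05 / 2.8 x 100
Penetration = 73.2%


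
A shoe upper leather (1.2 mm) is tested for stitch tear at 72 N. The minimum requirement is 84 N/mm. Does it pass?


STS = 60.0 N/mm
Passes: No

STS = 72 / 1.2 = 60.0 N/mm
Minimum required: 84 N/mm
Passes: No


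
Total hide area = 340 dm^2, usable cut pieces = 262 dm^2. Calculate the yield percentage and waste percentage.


Yield = 262 / 340 x 100 = 77.1%
Waste = 340 - 262 = 78 dm^2
Waste% = 100 - 77.1 = 22.9%


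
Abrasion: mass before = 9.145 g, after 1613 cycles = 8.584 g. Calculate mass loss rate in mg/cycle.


Mass loss = 9.145 - 8.584 = 0.561 g
Rate = 0.561 / 1613 x 1000 = 0.348 mg/cycle


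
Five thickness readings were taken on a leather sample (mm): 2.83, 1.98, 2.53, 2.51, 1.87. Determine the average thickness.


2.34 mm

Sum = 2.83 + 1.98 + 2.53 + 2.51 + 1.87 = 11.72
Average = 11.72 / 5 = 2.34 mm


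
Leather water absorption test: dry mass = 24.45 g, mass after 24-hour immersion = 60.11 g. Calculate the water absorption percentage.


145.8%

Water absorbed = 60.11 - 24.45 = 35.66 g
WA% = 35.66 / 24.45 x 100 = 145.8%


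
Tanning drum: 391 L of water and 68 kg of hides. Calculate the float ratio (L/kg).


5.8


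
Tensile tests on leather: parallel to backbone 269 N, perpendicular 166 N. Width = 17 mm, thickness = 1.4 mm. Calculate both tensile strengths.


Area = 17 x 1.4 = 23.8 mm^2
TS (parallel) = 269 / 23.8 = 11.30 N/mm^2
TS (perpendicular) = 166 / 23.8 = 6.97 N/mm^2


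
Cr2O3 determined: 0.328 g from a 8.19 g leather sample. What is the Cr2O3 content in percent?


Cr2O3% = 0.328 / 8.19 x 100
Cr2O3% = 4.00%


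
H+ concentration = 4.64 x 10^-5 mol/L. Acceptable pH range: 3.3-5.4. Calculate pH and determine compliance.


pH = -log10(4.64 x 10^-5) = 4.33
Range: 3.3 to 5.4
Compliant: Yes


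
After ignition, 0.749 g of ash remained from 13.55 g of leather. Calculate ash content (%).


Ash% = 0.749 / 13.55 x 100
Ash% = 5.53%


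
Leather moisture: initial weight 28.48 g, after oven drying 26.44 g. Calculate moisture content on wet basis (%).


Moisture = 28.48 - 26.44 = 2.04 g
MC = 2.04 / 28.48 x 100 = 7.2%


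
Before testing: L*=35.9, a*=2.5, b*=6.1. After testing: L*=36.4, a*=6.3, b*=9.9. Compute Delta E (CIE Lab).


dL = 36.4 - 35.9 = 0.5
da = 6.3 - 2.5 = 3.8
db = 9.9 - 6.1 = 3.8
dE = sqrt((0.5)^2 + (3.8)^2 + (3.8)^2) = 5.40


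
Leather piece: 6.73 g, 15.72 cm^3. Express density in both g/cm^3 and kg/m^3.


0.428 g/cm^3
428 kg/m^3


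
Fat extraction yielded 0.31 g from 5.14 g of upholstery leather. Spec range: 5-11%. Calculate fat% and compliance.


Fat% = 0.31 / 5.14 x 100 = 6.0%
Spec range: 5-11%
Compliant: Yes


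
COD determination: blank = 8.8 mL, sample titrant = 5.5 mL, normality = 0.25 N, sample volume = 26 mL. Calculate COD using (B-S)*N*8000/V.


COD = (8.8 - 5.5) x 0.25 x 8000 / 26
COD = 3.3 x 0.25 x 8000 / 26
COD = 253.8 mg/L


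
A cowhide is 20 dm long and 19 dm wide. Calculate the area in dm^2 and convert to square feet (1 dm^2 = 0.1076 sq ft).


Area = 20 x 19 = 380 dm^2
Conversion: 380 x 0.1076 = 40.89 sq ft


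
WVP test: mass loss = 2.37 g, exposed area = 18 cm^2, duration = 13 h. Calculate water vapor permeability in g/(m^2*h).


101.28 g/(m^2*h)

WVP = mass_loss / (area x time) x 10000
WVP = 2.37 / (18 x 13) x 10000
WVP = 2.37 / 234 x 10000 = 101.28 g/(m^2*h)


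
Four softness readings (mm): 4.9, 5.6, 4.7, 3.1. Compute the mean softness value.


Sum = 4.9 + 5.6 + 4.7 + 3.1
Mean = 18.3 / 4 = 4.58 mm


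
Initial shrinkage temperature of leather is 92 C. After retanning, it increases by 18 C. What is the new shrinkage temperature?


110 C


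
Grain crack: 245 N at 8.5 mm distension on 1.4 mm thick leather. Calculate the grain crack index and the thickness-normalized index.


Crack index = 28.8 N/mm
Normalized index = 20.6 N/mm per mm

Crack index = 245 / 8.5 = 28.8 N/mm
Normalized = 28.8 / 1.4 = 20.6 N/mm per mm


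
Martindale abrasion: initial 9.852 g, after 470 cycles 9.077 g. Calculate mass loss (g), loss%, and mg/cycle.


Loss = 9.852 - 9.077 = 0.775 g
Loss% = 0.775 / 9.852 x 100 = 7.87%
Rate = 0.775 / 470 x 1000 = 1.649 mg/cycle


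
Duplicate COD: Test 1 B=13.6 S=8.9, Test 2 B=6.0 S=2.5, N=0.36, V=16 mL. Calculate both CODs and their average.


COD1 = (13.6 - 8.9) x 0.36 x 8000 / 16 = 846.0 mg/L
COD2 = (6.0 - 2.5) x 0.36 x 8000 / 16 = 630.0 mg/L
Average = (846.0 + 630.0) / 2 = 738.0 mg/L


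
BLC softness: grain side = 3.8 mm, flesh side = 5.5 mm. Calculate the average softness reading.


Average = (3.8 + 5.5) / 2
Average = 4.65 mm


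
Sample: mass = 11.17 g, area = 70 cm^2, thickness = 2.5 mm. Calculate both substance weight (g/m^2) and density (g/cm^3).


Substance weight = 1595.7 g/m^2
Density = 0.638 g/cm^3

SW = 11.17 / 70 x 10000 = 1595.7 g/m^2
Volume = 70 x 2.5 / 10 = 17.50 cm^3
Density = 11.17 / 17.50 = 0.638 g/cm^3


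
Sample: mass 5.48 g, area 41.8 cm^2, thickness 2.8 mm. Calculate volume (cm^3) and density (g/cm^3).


Thickness in cm = 2.8 / 10 = 0.28 cm
Volume = 41.8 x 0.28 = 11.704 cm^3
Density = 5.48 / 11.704 = 0.468 g/cm^3


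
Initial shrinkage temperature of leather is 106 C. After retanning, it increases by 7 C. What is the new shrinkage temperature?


New Ts = 106 + 7 = 113 C


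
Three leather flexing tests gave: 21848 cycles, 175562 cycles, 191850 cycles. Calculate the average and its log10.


Average = 129753 cycles
log10 = 5.11


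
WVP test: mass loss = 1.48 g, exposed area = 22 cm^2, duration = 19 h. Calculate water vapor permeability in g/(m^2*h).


WVP = mass_loss / (area x time) x 10000
WVP = 1.48 / (22 x 19) x 10000
WVP = 1.48 / 418 x 10000 = 35.41 g/(m^2*h)


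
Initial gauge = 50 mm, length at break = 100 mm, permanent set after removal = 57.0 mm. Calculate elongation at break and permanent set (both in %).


Elongation at break = 100.0%
Permanent set = 14.0%

Elongation at break = (100 - 50) / 50 x 100 = 100.0%
Permanent set = (57.0 - 50) / 50 x 100 = 14.0%


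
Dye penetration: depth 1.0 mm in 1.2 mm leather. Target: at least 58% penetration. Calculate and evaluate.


Penetration = 83.3%
Meets target: Yes

Penetration = 1.0 / 1.2 x 100 = 83.3%
Target: 58%
Meets target: Yes


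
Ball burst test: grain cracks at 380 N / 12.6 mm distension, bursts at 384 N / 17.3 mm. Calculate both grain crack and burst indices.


Crack index = 380 / 12.6 = 30.2 N/mm
Burst index = 384 / 17.3 = 22.2 N/mm


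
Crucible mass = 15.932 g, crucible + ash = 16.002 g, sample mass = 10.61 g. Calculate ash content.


Ash mass = 0.070 g
Ash content = 0.66%

Ash mass = 16.002 - 15.932 = 0.070 g
Ash% = 0.070 / 10.61 x 100 = 0.66%


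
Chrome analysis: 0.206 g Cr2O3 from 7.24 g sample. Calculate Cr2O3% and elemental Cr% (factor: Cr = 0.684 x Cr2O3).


Cr2O3 = 2.85%
Cr = 1.95%


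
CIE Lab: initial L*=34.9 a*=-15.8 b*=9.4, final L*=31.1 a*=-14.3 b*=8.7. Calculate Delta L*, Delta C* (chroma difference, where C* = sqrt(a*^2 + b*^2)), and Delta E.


Delta L* = -3.8
Delta C* = -1.65
Delta E = 4.14

Delta L* = 31.1 - 34.9 = -3.8
C1* = sqrt((-15.8)^2 + (9.4)^2) = 18.385
C2* = sqrt((-14.3)^2 + (8.7)^2) = 16.739
Delta C* = 16.739 - 18.385 = -1.65
Delta E = sqrt((-3.8)^2 + (1.5)^2 + (-0.7)^2) = 4.14


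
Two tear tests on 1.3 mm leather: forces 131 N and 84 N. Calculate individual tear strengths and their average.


Tear 1 = 100.8 N/mm
Tear 2 = 64.6 N/mm
Average = 82.7 N/mm

Tear 1 = 131 / 1.3 = 100.8 N/mm
Tear 2 = 84 / 1.3 = 64.6 N/mm
Average = (100.8 + 64.6) / 2 = 82.7 N/mm


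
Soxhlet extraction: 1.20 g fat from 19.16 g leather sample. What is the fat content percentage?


Fat content = 1.20 / 19.16 x 100
Fat = 6.3%


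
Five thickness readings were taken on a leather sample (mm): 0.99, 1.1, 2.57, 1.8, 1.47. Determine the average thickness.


1.59 mm


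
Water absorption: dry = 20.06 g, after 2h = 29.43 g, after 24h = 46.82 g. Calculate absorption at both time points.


2h absorption = 46.7%
24h absorption = 133.4%


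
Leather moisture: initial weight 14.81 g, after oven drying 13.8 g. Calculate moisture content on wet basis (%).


Moisture = 14.81 - 13.8 = 1.01 g
MC = 1.01 / 14.81 x 100 = 6.8%


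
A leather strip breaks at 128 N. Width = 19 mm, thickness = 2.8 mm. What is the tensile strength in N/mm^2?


2.41 N/mm^2

Cross-sectional area = 19 x 2.8 = 53.2 mm^2
Tensile strength = 128 / 53.2 = 2.41 N/mm^2


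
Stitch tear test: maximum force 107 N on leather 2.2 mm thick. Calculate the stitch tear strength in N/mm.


48.6 N/mm

Stitch tear strength = force / thickness
STS = 107 / 2.2 = 48.6 N/mm


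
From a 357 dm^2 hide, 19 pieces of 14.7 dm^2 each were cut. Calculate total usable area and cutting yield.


Total usable = 19 x 14.7 = 279.3 dm^2
Yield = 279.3 / 357 x 100 = 78.2%


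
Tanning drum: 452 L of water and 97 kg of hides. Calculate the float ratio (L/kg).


Float ratio = water / hide weight
Ratio = 452 / 97 = 4.7


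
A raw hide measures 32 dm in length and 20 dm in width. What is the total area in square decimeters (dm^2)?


640 dm^2


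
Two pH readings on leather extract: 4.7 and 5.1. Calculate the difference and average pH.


Difference = 0.4
Average pH = 4.90

Difference = |4.7 - 5.1| = 0.4
Average = (4.7 + 5.1) / 2 = 4.90


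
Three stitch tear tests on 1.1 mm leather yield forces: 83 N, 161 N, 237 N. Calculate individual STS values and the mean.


STS1 = 83 / 1.1 = 75.5 N/mm
STS2 = 161 / 1.1 = 146.4 N/mm
STS3 = 237 / 1.1 = 215.5 N/mm
Mean = (75.5 + 146.4 + 215.5) / 3 = 145.8 N/mm


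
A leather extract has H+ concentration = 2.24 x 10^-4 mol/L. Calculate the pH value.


pH = -log10[H+]
pH = -log10(2.24 x 10^-4) = 3.65


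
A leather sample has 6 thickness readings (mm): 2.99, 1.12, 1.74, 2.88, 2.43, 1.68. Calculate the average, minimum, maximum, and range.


Average = 2.14 mm
Min = 1.12 mm
Max = 2.99 mm
Range = 1.87 mm

Sum = 12.84
Average = 12.84 / 6 = 2.14 mm
Minimum = 1.12 mm
Maximum = 2.99 mm
Range = 2.99 - 1.12 = 1.87 mm


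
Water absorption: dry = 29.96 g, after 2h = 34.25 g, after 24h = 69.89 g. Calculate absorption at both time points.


2h absorption = 14.3%
24h absorption = 133.3%


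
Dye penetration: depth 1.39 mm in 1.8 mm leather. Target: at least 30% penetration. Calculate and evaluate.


Penetration = 1.39 / 1.8 x 100 = 77.2%
Target: 30%
Meets target: Yes


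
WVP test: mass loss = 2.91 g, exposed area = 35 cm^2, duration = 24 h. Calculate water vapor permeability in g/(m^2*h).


WVP = mass_loss / (area x time) x 10000
WVP = 2.91 / (35 x 24) x 10000
WVP = 2.91 / 840 x 10000 = 34.64 g/(m^2*h)


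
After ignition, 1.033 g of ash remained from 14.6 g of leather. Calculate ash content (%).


Ash% = 1.033 / 14.6 x 100
Ash% = 7.08%


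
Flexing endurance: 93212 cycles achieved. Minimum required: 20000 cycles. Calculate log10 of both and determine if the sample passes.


log10(93212) = 4.97
log10(20000) = 4.30
Passes: Yes


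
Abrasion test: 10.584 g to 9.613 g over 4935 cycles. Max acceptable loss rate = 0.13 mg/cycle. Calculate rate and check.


Loss = 10.584 - 9.613 = 0.971 g
Rate = 0.971 g / 4935 cycles x 1000 = 0.197 mg/cycle
Max = 0.13 mg/cycle
Passes: No


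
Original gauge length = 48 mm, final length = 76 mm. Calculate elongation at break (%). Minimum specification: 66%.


Elongation = 58.3%
Meets spec: No


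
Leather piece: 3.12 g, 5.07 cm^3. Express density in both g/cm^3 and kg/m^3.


0.615 g/cm^3
615 kg/m^3


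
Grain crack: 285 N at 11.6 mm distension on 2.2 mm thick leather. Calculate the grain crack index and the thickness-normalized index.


Crack index = 285 / 11.6 = 24.6 N/mm
Normalized = 24.6 / 2.2 = 11.2 N/mm per mm


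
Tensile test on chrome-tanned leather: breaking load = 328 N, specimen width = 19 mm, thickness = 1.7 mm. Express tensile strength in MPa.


10.15 MPa

Cross-section = 19 x 1.7 = 32.3 mm^2
TS = 328 / 32.3 = 10.15 MPa
(1 N/mm^2 = 1 MPa)


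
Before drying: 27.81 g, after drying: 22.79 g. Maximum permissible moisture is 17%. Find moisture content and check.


MC = (27.81 - 22.79) / 27.81 x 100 = 18.1%
Maximum: 17%
Acceptable: No


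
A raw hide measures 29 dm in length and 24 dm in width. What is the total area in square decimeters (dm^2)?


Area = length x width
Area = 29 x 24 = 696 dm^2


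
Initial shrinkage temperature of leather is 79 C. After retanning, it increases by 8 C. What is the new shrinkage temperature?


87 C

New Ts = 79 + 8 = 87 C


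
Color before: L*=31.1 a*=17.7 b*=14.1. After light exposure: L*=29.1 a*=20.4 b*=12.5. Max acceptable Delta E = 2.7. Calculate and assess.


dL = -2.0, da = 2.7, db = -1.6
dE = sqrt((-2.0)^2 + (2.7)^2 + (-1.6)^2) = 3.72
Max = 2.7
Passes: No


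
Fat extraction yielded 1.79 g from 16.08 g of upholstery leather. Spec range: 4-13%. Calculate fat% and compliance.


Fat content = 11.1%
Compliant: Yes

Fat% = 1.79 / 16.08 x 100 = 11.1%
Spec range: 4-13%
Compliant: Yes


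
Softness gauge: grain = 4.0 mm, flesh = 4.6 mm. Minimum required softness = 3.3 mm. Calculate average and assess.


Average softness = 4.30 mm
Meets requirement: Yes


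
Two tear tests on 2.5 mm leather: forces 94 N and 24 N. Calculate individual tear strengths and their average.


Tear 1 = 94 / 2.5 = 37.6 N/mm
Tear 2 = 24 / 2.5 = 9.6 N/mm
Average = (37.6 + 9.6) / 2 = 23.6 N/mm


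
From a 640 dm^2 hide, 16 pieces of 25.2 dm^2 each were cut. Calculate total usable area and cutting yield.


Usable area = 403.2 dm^2
Yield = 63.0%

Total usable = 16 x 25.2 = 403.2 dm^2
Yield = 403.2 / 640 x 100 = 63.0%


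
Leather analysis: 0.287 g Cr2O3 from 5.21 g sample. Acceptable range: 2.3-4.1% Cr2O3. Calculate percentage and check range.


Cr2O3% = 0.287 / 5.21 x 100 = 5.51%
Acceptable range: 2.3 to 4.1%
Within range: No


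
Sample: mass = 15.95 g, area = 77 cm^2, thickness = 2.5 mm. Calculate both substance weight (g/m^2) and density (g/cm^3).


Substance weight = 2071.4 g/m^2
Density = 0.829 g/cm^3

SW = 15.95 / 77 x 10000 = 2071.4 g/m^2
Volume = 77 x 2.5 / 10 = 19.25 cm^3
Density = 15.95 / 19.25 = 0.829 g/cm^3


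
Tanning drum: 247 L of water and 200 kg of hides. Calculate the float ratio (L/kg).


1.2

Float ratio = water / hide weight
Ratio = 247 / 200 = 1.2


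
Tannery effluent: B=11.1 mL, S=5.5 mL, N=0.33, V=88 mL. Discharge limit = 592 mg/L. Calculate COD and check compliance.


COD = 168.0 mg/L
Compliant: Yes


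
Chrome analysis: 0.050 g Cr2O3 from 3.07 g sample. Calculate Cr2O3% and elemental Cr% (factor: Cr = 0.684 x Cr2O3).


Cr2O3 = 1.63%
Cr = 1.11%

Cr2O3% = 0.050 / 3.07 x 100 = 1.63%
Cr% = 1.63 x 0.684 = 1.11%


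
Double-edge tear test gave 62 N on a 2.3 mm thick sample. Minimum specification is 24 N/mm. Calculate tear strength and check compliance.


Tear strength = 27.0 N/mm
Compliant: Yes

Tear strength = 62 / 2.3 = 27.0 N/mm
Required minimum = 24 N/mm
Compliant: Yes


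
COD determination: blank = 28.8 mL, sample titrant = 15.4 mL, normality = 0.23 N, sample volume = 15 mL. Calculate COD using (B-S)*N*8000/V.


1643.7 mg/L


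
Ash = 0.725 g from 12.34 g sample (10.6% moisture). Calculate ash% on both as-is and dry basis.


As-is ash = 5.88%
Dry-basis ash = 6.57%

As-is ash% = 0.725 / 12.34 x 100 = 5.88%
Dry mass = 12.34 x (100 - 10.6) / 100 = 11.03196 g
Dry-basis ash% = 0.725 / 11.03196 x 100 = 6.57%


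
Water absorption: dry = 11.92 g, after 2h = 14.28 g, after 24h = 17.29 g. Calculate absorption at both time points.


WA (2h) = (14.28 - 11.92) / 11.92 x 100 = 19.8%
WA (24h) = (17.29 - 11.92) / 11.92 x 100 = 45.1%
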